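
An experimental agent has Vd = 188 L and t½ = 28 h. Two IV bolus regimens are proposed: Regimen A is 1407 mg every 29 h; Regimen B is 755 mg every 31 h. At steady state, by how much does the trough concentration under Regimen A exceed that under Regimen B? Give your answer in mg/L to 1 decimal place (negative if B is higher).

3.6 mg/L

Regimen A: f = (1/2)^(29/28) ≈ 0.4878; Cmin,ss = (1407/188)·f/(1−f) ≈ 7.128 mg/L.
Regimen B: f = (1/2)^(31/28) ≈ 0.4642; Cmin,ss = (755/188)·f/(1−f) ≈ 3.479 mg/L.
Difference ≈ 7.128 − 3.479 ≈ 3.649 mg/L.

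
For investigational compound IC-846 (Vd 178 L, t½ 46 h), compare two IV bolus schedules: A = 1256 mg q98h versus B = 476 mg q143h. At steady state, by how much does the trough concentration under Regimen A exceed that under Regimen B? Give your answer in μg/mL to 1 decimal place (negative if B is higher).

1.7 μg/mL

Regimen A: f = (1/2)^(98/46) ≈ 0.2284; Cmin,ss = (1256/178)·f/(1−f) ≈ 2.089 μg/mL.
Regimen B: f = (1/2)^(143/46) ≈ 0.1159; Cmin,ss = (476/178)·f/(1−f) ≈ 0.351 μg/mL.
Difference ≈ 2.089 − 0.351 ≈ 1.738 μg/mL.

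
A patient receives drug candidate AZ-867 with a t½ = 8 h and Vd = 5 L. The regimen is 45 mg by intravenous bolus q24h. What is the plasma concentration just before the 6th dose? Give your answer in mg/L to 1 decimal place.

1.3 mg/L

f = (1/2)^(τ/t½) = (1/2)^(24/8) ≈ 0.1250.
C₀ = D/Vd = 45/5 ≈ 9.000 mg/L.
Before the 6th dose, 5 doses have been given. Superposition: Cmin = C₀·(f + f² + … + f^5).
≈ 9.000 × (0.1250 + 0.0156 + 0.0020 + 0.0002 + 0.0000) ≈ 9.000 × 0.1428 ≈ 1.285 mg/L.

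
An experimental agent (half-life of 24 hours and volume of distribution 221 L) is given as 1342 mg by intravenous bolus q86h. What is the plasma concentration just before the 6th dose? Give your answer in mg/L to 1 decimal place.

0.6 mg/L

f = (1/2)^(τ/t½) = (1/2)^(86/24) ≈ 0.0834.
C₀ = D/Vd = 1342/221 ≈ 6.072 mg/L.
Before the 6th dose, 5 doses have been given. Superposition: Cmin = C₀·(f + f² + … + f^5).
≈ 6.072 × (0.0834 + 0.0070 + 0.0006 + 0.0000 + 0.0000) ≈ 6.072 × 0.0910 ≈ 0.553 mg/L.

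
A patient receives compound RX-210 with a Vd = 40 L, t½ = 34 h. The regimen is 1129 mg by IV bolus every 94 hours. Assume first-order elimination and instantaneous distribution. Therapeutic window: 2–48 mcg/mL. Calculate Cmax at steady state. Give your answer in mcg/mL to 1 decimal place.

33.1 mcg/mL

k = ln2/t½ = ln2/34 ≈ 0.020387 h⁻¹; fraction remaining f = e^(−kτ) = e^(−0.020387×94) ≈ 0.1471.
Accumulation ratio R = 1/(1 − f) ≈ 1/0.8529 ≈ 1.1725.
Single-dose peak C₀ = D/Vd = 1129/40 ≈ 28.225 mcg/mL.
Steady-state peak Cmax,ss = C₀·R ≈ 28.225 × 1.1725 ≈ 33.094 mcg/mL.
Peak 33.1 mcg/mL vs MTC 48 mcg/mL: below toxic threshold.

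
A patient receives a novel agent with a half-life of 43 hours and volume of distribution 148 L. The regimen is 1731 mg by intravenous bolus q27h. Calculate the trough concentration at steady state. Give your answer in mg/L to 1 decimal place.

k = ln2/t½ = ln2/43 ≈ 0.016120 h⁻¹; fraction remaining f = e^(−kτ) = e^(−0.016120×27) ≈ 0.6471.
Accumulation ratio R = 1/(1 − f) ≈ 1/0.3529 ≈ 2.8337.
Single-dose peak C₀ = D/Vd = 1731/148 ≈ 11.696 mg/L.
Steady-state peak Cmax,ss = C₀·R ≈ 11.696 × 2.8337 ≈ 33.143 mg/L.
Steady-state trough Cmin,ss = Cmax,ss·f ≈ 33.143 × 0.6471 ≈ 21.447 mg/L.

21.4 mg/L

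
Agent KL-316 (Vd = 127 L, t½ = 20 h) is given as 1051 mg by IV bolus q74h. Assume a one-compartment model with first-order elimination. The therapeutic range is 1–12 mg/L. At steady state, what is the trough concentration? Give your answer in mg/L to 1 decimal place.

τ/t½ = 74/20 ≈ 3.7, so fraction remaining f = (1/2)^(74/20) ≈ 0.0769.
Accumulation ratio R = 1/(1 − f) ≈ 1/0.9231 ≈ 1.0833.
Single-dose peak C₀ = D/Vd = 1051/127 ≈ 8.276 mg/L.
Cmax,ss = C₀/(1 − f) ≈ 8.276/0.9231 ≈ 8.965 mg/L.
Steady-state trough Cmin,ss = Cmax,ss·f ≈ 8.965 × 0.0769 ≈ 0.689 mg/L.
Trough 0.7 mg/L vs MEC 1 mg/L: subtherapeutic.

0.7 mg/L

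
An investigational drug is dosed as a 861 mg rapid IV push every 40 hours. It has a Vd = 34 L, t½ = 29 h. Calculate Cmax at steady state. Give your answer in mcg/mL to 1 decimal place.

τ/t½ = 40/29 ≈ 1.3793, so fraction remaining f = (1/2)^(40/29) ≈ 0.3844.
Accumulation ratio R = 1/(1 − f) ≈ 1/0.6156 ≈ 1.6244.
Single-dose peak C₀ = D/Vd = 861/34 ≈ 25.324 mcg/mL.
Steady-state peak Cmax,ss = C₀·R ≈ 25.324 × 1.6244 ≈ 41.136 mcg/mL.

41.1 mcg/mL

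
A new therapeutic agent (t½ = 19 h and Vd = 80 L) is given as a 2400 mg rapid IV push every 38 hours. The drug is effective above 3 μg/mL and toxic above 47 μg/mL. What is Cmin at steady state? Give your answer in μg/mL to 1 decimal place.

The dosing interval is 2 half-lives, so f = 2^(−2) = 0.25.
Accumulation ratio R = 1/(1 − f) = 1/0.75 = 4/3.
Single-dose peak C₀ = D/Vd = 2400/80 = 30 μg/mL.
Steady-state peak Cmax,ss = C₀·R = 30 × 4/3 ≈ 40.000 μg/mL.
Steady-state trough Cmin,ss = Cmax,ss·f ≈ 40.000 × 0.25 ≈ 10.000 μg/mL.
Trough 10.0 μg/mL vs MEC 3 μg/mL: adequate.

10.0 μg/mL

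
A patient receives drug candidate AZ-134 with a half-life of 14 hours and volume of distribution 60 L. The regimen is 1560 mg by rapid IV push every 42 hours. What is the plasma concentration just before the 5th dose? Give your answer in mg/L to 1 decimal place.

3.7 mg/L

f = (1/2)^(τ/t½) = (1/2)^(42/14) ≈ 0.1250.
C₀ = D/Vd = 1560/60 ≈ 26.000 mg/L.
Before the 5th dose, 4 doses have been given. Superposition: Cmin = C₀·(f + f² + … + f^4).
≈ 26.000 × (0.1250 + 0.0156 + 0.0020 + 0.0002) ≈ 26.000 × 0.1428 ≈ 3.713 mg/L.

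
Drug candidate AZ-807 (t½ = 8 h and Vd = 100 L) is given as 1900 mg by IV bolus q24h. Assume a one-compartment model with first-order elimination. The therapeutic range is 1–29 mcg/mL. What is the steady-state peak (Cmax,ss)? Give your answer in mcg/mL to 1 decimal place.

21.7 mcg/mL

The dosing interval is 3 half-lives, so f = 2^(−3) = 0.125.
At steady state, R = 1/(1 − 0.125) = 8/7.
Single-dose peak C₀ = D/Vd = 1900/100 = 19 mcg/mL.
Steady-state peak Cmax,ss = C₀·R = 19 × 8/7 ≈ 21.714 mcg/mL.
Peak 21.7 mcg/mL vs MTC 29 mcg/mL: below toxic threshold.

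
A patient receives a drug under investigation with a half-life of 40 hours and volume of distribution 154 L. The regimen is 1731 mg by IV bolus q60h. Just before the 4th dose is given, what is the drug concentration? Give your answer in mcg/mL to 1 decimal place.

5.9 mcg/mL

f = (1/2)^(τ/t½) = (1/2)^(60/40) ≈ 0.3536.
C₀ = D/Vd = 1731/154 ≈ 11.240 mcg/mL.
Before the 4th dose, 3 doses have been given. Superposition: Cmin = C₀·(f + f² + … + f^3).
≈ 11.240 × (0.3536 + 0.1250 + 0.0442) ≈ 11.240 × 0.5228 ≈ 5.876 mcg/mL.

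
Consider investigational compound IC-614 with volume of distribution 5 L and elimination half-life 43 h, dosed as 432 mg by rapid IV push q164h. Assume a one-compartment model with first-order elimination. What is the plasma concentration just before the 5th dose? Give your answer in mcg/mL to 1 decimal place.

6.6 mcg/mL

f = (1/2)^(τ/t½) = (1/2)^(164/43) ≈ 0.0711.
C₀ = D/Vd = 432/5 ≈ 86.400 mcg/mL.
Before the 5th dose, 4 doses have been given. Superposition: Cmin = C₀·(f + f² + … + f^4).
≈ 86.400 × (0.0711 + 0.0051 + 0.0004 + 0.0000) ≈ 86.400 × 0.0766 ≈ 6.618 mcg/mL.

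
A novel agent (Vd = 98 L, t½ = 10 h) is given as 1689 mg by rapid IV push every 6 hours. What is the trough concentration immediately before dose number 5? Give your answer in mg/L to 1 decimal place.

f = (1/2)^(τ/t½) = (1/2)^(6/10) ≈ 0.6598.
C₀ = D/Vd = 1689/98 ≈ 17.235 mg/L.
Before the 5th dose, 4 doses have been given. Superposition: Cmin = C₀·(f + f² + … + f^4).
≈ 17.235 × (0.6598 + 0.4353 + 0.2872 + 0.1895) ≈ 17.235 × 1.5718 ≈ 27.090 mg/L.

27.1 mg/L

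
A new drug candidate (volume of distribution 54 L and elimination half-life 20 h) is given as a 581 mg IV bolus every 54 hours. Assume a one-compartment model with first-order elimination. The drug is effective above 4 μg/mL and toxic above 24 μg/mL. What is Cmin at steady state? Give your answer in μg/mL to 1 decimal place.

Over one 54-h interval, 54/20 ≈ 2.7 half-lives elapse, leaving f ≈ 0.1539 of each dose.
Accumulation ratio R = 1/(1 − f) ≈ 1/0.8461 ≈ 1.1819.
Single-dose peak C₀ = D/Vd = 581/54 ≈ 10.759 μg/mL.
Cmax,ss = C₀/(1 − f) ≈ 10.759/0.8461 ≈ 12.716 μg/mL.
Steady-state trough Cmin,ss = Cmax,ss·f ≈ 12.716 × 0.1539 ≈ 1.957 μg/mL.
Trough 2.0 μg/mL vs MEC 4 μg/mL: subtherapeutic.

2.0 μg/mL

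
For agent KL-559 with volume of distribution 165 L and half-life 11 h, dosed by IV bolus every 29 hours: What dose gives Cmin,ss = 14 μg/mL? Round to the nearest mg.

τ/t½ = 29/11 ≈ 2.6364, so f = (1/2)^(29/11) ≈ 0.160833.
Cmin,ss = (D/Vd)·f/(1−f), so D = Cmin,ss·Vd·(1−f)/f.
D = 14 × 165 × (1−f)/f ≈ 14 × 165 × 5.21763 ≈ 12052.73 mg.

12053 mg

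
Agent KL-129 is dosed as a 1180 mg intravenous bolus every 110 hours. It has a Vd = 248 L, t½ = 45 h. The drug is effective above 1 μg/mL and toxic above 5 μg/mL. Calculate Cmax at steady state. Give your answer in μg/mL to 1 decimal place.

Over one 110-h interval, 110/45 ≈ 2.4444 half-lives elapse, leaving f ≈ 0.1837 of each dose.
At steady state, accumulation factor R = 1/(1 − e^(−kτ)) ≈ 1.2250.
Single-dose peak C₀ = D/Vd = 1180/248 ≈ 4.758 μg/mL.
Cmax,ss = C₀/(1 − f) ≈ 4.758/0.8163 ≈ 5.829 μg/mL.
Peak 5.8 μg/mL vs MTC 5 μg/mL: exceeds toxic threshold.

5.8 μg/mL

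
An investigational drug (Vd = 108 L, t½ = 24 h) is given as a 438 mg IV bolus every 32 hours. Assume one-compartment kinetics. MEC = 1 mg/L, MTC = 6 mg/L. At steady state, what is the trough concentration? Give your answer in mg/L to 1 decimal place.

Over one 32-h interval, 32/24 ≈ 1.3333 half-lives elapse, leaving f ≈ 0.3969 of each dose.
Accumulation ratio R = 1/(1 − f) ≈ 1/0.6031 ≈ 1.6581.
Single-dose peak C₀ = D/Vd = 438/108 ≈ 4.056 mg/L.
Steady-state peak Cmax,ss = C₀·R ≈ 4.056 × 1.6581 ≈ 6.725 mg/L.
One interval later, Cmin,ss = Cmax,ss·e^(−kτ) ≈ 6.725 × 0.3969 ≈ 2.669 mg/L.
Trough 2.7 mg/L vs MEC 1 mg/L: adequate.

2.7 mg/L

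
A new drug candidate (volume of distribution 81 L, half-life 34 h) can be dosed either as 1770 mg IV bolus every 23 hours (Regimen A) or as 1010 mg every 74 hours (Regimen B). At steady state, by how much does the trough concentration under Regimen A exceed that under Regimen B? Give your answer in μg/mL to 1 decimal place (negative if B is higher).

33.0 μg/mL

Regimen A: f = (1/2)^(23/34) ≈ 0.6257; Cmin,ss = (1770/81)·f/(1−f) ≈ 36.529 μg/mL.
Regimen B: f = (1/2)^(74/34) ≈ 0.2212; Cmin,ss = (1010/81)·f/(1−f) ≈ 3.542 μg/mL.
Difference ≈ 36.529 − 3.542 ≈ 32.987 μg/mL.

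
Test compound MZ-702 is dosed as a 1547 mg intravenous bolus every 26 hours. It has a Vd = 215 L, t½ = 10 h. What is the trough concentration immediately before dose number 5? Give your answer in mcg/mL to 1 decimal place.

f = (1/2)^(τ/t½) = (1/2)^(26/10) ≈ 0.1649.
C₀ = D/Vd = 1547/215 ≈ 7.195 mcg/mL.
Before the 5th dose, 4 doses have been given. Superposition: Cmin = C₀·(f + f² + … + f^4).
≈ 7.195 × (0.1649 + 0.0272 + 0.0045 + 0.0007) ≈ 7.195 × 0.1973 ≈ 1.420 mcg/mL.

1.4 mcg/mL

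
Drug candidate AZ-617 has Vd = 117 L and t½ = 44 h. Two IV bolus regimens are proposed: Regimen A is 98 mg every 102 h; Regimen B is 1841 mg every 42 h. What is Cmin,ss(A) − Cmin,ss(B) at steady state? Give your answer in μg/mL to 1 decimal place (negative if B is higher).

Regimen A: f = (1/2)^(102/44) ≈ 0.2005; Cmin,ss = (98/117)·f/(1−f) ≈ 0.210 μg/mL.
Regimen B: f = (1/2)^(42/44) ≈ 0.5160; Cmin,ss = (1841/117)·f/(1−f) ≈ 16.775 μg/mL.
Difference ≈ 0.210 − 16.775 ≈ -16.565 μg/mL.

-16.6 μg/mL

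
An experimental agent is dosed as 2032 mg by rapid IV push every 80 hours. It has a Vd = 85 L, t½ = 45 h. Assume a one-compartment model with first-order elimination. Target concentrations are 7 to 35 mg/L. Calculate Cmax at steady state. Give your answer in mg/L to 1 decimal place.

33.7 mg/L

τ/t½ = 80/45 ≈ 1.7778, so fraction remaining f = (1/2)^(80/45) ≈ 0.2916.
Accumulation ratio R = 1/(1 − f) ≈ 1/0.7084 ≈ 1.4116.
Single-dose peak C₀ = D/Vd = 2032/85 ≈ 23.906 mg/L.
Steady-state peak Cmax,ss = C₀·R ≈ 23.906 × 1.4116 ≈ 33.746 mg/L.
Peak 33.7 mg/L vs MTC 35 mg/L: below toxic threshold.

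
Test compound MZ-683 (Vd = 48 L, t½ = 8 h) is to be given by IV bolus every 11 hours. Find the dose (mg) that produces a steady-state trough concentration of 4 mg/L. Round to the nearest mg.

306 mg

τ/t½ = 11/8 ≈ 1.375, so f = (1/2)^(11/8) ≈ 0.385553.
Cmin,ss = (D/Vd)·f/(1−f), so D = Cmin,ss·Vd·(1−f)/f.
D = 4 × 48 × (1−f)/f ≈ 4 × 48 × 1.59368 ≈ 305.99 mg.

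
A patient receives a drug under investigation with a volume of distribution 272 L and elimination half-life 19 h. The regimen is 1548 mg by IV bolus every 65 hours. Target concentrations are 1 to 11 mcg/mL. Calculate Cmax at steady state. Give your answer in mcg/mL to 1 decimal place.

6.3 mcg/mL

Over one 65-h interval, 65/19 ≈ 3.4211 half-lives elapse, leaving f ≈ 0.0934 of each dose.
At steady state, accumulation factor R = 1/(1 − e^(−kτ)) ≈ 1.1030.
Each bolus raises the concentration by D/Vd = 1548/272 ≈ 5.691 mcg/mL.
Steady-state peak Cmax,ss = C₀·R ≈ 5.691 × 1.1030 ≈ 6.277 mcg/mL.
Peak 6.3 mcg/mL vs MTC 11 mcg/mL: below toxic threshold.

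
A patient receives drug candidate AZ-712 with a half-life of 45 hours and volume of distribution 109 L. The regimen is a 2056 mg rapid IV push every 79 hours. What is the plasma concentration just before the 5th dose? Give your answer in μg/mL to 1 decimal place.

f = (1/2)^(τ/t½) = (1/2)^(79/45) ≈ 0.2962.
C₀ = D/Vd = 2056/109 ≈ 18.862 μg/mL.
Before the 5th dose, 4 doses have been given. Superposition: Cmin = C₀·(f + f² + … + f^4).
≈ 18.862 × (0.2962 + 0.0877 + 0.0260 + 0.0077) ≈ 18.862 × 0.4176 ≈ 7.877 μg/mL.

7.9 μg/mL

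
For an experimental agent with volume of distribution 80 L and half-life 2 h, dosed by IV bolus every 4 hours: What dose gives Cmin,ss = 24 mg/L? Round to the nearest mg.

τ/t½ = 4/2 ≈ 2, so f = (1/2)^(4/2) ≈ 0.250000.
Cmin,ss = (D/Vd)·f/(1−f), so D = Cmin,ss·Vd·(1−f)/f.
D = 24 × 80 × (1−f)/f ≈ 24 × 80 × 3.00000 ≈ 5760.00 mg.

5760 mg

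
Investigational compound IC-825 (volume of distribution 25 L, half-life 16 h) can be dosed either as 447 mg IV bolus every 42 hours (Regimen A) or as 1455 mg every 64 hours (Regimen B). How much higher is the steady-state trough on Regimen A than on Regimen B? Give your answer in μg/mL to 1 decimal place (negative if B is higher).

-0.4 μg/mL

Regimen A: f = (1/2)^(42/16) ≈ 0.1621; Cmin,ss = (447/25)·f/(1−f) ≈ 3.459 μg/mL.
Regimen B: f = (1/2)^(64/16) ≈ 0.0625; Cmin,ss = (1455/25)·f/(1−f) ≈ 3.880 μg/mL.
Difference ≈ 3.459 − 3.880 ≈ -0.421 μg/mL.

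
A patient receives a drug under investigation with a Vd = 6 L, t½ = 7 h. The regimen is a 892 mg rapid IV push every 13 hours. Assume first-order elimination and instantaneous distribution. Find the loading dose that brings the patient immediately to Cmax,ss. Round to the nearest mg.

f = (1/2)^(13/7) ≈ 0.276022; accumulation ratio R = 1/(1−f) ≈ 1.38126.
Loading dose to hit Cmax,ss on first dose: D_load = D_maint·R ≈ 892 × 1.38126 ≈ 1232.08 mg.

1232 mg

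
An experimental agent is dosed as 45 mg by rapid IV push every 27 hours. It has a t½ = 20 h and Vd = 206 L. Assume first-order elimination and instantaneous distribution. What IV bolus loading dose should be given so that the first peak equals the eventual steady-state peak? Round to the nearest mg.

f = (1/2)^(27/20) ≈ 0.392292; accumulation ratio R = 1/(1−f) ≈ 1.64553.
Loading dose to hit Cmax,ss on first dose: D_load = D_maint·R ≈ 45 × 1.64553 ≈ 74.05 mg.

74 mg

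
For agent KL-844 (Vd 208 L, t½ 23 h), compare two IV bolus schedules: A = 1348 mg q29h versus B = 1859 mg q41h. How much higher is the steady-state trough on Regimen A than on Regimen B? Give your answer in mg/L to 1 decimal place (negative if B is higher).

1.0 mg/L

Regimen A: f = (1/2)^(29/23) ≈ 0.4173; Cmin,ss = (1348/208)·f/(1−f) ≈ 4.641 mg/L.
Regimen B: f = (1/2)^(41/23) ≈ 0.2907; Cmin,ss = (1859/208)·f/(1−f) ≈ 3.663 mg/L.
Difference ≈ 4.641 − 3.663 ≈ 0.978 mg/L.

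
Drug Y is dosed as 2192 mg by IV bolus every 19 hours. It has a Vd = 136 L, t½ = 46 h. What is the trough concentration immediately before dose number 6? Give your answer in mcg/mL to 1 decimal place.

f = (1/2)^(τ/t½) = (1/2)^(19/46) ≈ 0.7510.
C₀ = D/Vd = 2192/136 ≈ 16.118 mcg/mL.
Before the 6th dose, 5 doses have been given. Superposition: Cmin = C₀·(f + f² + … + f^5).
≈ 16.118 × (0.7510 + 0.5640 + 0.4236 + 0.3181 + 0.2389) ≈ 16.118 × 2.2956 ≈ 37.000 mcg/mL.

37.0 mcg/mL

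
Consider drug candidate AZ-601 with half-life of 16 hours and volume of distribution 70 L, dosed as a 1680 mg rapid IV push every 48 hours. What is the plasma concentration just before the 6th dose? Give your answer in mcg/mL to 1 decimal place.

3.4 mcg/mL

f = (1/2)^(τ/t½) = (1/2)^(48/16) ≈ 0.1250.
C₀ = D/Vd = 1680/70 ≈ 24.000 mcg/mL.
Before the 6th dose, 5 doses have been given. Superposition: Cmin = C₀·(f + f² + … + f^5).
≈ 24.000 × (0.1250 + 0.0156 + 0.0020 + 0.0002 + 0.0000) ≈ 24.000 × 0.1428 ≈ 3.427 mcg/mL.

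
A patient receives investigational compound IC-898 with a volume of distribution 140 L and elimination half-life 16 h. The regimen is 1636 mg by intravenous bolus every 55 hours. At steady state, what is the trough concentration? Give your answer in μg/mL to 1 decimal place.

1.2 μg/mL

τ/t½ = 55/16 ≈ 3.4375, so fraction remaining f = (1/2)^(55/16) ≈ 0.0923.
Each bolus raises the concentration by D/Vd = 1636/140 ≈ 11.686 μg/mL.
Steady-state trough Cmin,ss = C₀·f/(1−f) ≈ 11.686 × 0.0923/0.9077 ≈ 1.188 μg/mL.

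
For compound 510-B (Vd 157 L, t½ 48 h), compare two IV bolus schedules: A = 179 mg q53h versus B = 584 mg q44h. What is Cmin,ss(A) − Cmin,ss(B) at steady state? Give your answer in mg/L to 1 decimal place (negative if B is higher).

-3.2 mg/L

Regimen A: f = (1/2)^(53/48) ≈ 0.4652; Cmin,ss = (179/157)·f/(1−f) ≈ 0.992 mg/L.
Regimen B: f = (1/2)^(44/48) ≈ 0.5297; Cmin,ss = (584/157)·f/(1−f) ≈ 4.190 mg/L.
Difference ≈ 0.992 − 4.190 ≈ -3.198 mg/L.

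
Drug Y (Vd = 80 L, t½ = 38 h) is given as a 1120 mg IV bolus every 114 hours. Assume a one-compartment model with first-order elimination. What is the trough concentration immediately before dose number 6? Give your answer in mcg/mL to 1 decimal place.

2.0 mcg/mL

f = (1/2)^(τ/t½) = (1/2)^(114/38) ≈ 0.1250.
C₀ = D/Vd = 1120/80 ≈ 14.000 mcg/mL.
Before the 6th dose, 5 doses have been given. Superposition: Cmin = C₀·(f + f² + … + f^5).
≈ 14.000 × (0.1250 + 0.0156 + 0.0020 + 0.0002 + 0.0000) ≈ 14.000 × 0.1428 ≈ 1.999 mcg/mL.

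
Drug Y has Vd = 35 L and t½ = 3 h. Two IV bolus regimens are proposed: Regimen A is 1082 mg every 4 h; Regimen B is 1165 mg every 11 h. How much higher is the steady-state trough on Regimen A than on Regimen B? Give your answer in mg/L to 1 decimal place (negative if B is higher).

17.5 mg/L

Regimen A: f = (1/2)^(4/3) ≈ 0.3969; Cmin,ss = (1082/35)·f/(1−f) ≈ 20.345 mg/L.
Regimen B: f = (1/2)^(11/3) ≈ 0.0787; Cmin,ss = (1165/35)·f/(1−f) ≈ 2.843 mg/L.
Difference ≈ 20.345 − 2.843 ≈ 17.502 mg/L.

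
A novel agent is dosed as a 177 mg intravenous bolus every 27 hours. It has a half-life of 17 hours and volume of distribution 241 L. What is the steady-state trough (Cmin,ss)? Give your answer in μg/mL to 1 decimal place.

0.4 μg/mL

Over one 27-h interval, 27/17 ≈ 1.5882 half-lives elapse, leaving f ≈ 0.3326 of each dose.
Each bolus raises the concentration by D/Vd = 177/241 ≈ 0.734 μg/mL.
Steady-state trough Cmin,ss = C₀·f/(1−f) ≈ 0.734 × 0.3326/0.6674 ≈ 0.366 μg/mL.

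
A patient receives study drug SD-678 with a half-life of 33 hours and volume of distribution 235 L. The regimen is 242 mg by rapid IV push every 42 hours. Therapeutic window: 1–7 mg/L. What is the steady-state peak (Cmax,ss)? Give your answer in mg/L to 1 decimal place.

τ/t½ = 42/33 ≈ 1.2727, so fraction remaining f = (1/2)^(42/33) ≈ 0.4139.
At steady state, accumulation factor R = 1/(1 − e^(−kτ)) ≈ 1.7062.
Each bolus raises the concentration by D/Vd = 242/235 ≈ 1.030 mg/L.
Steady-state peak Cmax,ss = C₀·R ≈ 1.030 × 1.7062 ≈ 1.757 mg/L.
Peak 1.8 mg/L vs MTC 7 mg/L: below toxic threshold.

1.8 mg/L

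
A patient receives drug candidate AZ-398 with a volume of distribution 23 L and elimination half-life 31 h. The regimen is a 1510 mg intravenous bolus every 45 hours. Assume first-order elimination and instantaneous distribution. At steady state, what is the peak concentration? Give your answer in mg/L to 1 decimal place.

103.5 mg/L

Over one 45-h interval, 45/31 ≈ 1.4516 half-lives elapse, leaving f ≈ 0.3656 of each dose.
Accumulation ratio R = 1/(1 − f) ≈ 1/0.6344 ≈ 1.5763.
Each bolus raises the concentration by D/Vd = 1510/23 ≈ 65.652 mg/L.
Steady-state peak Cmax,ss = C₀·R ≈ 65.652 × 1.5763 ≈ 103.487 mg/L.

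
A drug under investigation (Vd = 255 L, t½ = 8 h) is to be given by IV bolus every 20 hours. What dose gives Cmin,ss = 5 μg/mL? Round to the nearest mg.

τ/t½ = 20/8 ≈ 2.5, so f = (1/2)^(20/8) ≈ 0.176777.
Cmin,ss = (D/Vd)·f/(1−f), so D = Cmin,ss·Vd·(1−f)/f.
D = 5 × 255 × (1−f)/f ≈ 5 × 255 × 4.65684 ≈ 5937.47 mg.

5937 mg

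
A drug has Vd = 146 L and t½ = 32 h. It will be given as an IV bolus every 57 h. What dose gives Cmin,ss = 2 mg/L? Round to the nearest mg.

712 mg

τ/t½ = 57/32 ≈ 1.7812, so f = (1/2)^(57/32) ≈ 0.290931.
Cmin,ss = (D/Vd)·f/(1−f), so D = Cmin,ss·Vd·(1−f)/f.
D = 2 × 146 × (1−f)/f ≈ 2 × 146 × 2.43724 ≈ 711.67 mg.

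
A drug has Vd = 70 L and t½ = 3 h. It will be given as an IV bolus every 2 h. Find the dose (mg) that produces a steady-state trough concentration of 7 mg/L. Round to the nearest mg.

τ/t½ = 2/3 ≈ 0.66667, so f = (1/2)^(2/3) ≈ 0.629961.
Cmin,ss = (D/Vd)·f/(1−f), so D = Cmin,ss·Vd·(1−f)/f.
D = 7 × 70 × (1−f)/f ≈ 7 × 70 × 0.58740 ≈ 287.83 mg.

288 mg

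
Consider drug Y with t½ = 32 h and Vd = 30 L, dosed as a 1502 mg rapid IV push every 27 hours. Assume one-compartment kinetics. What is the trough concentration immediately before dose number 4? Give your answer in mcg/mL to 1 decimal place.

52.1 mcg/mL

f = (1/2)^(τ/t½) = (1/2)^(27/32) ≈ 0.5572.
C₀ = D/Vd = 1502/30 ≈ 50.067 mcg/mL.
Before the 4th dose, 3 doses have been given. Superposition: Cmin = C₀·(f + f² + … + f^3).
≈ 50.067 × (0.5572 + 0.3105 + 0.1730) ≈ 50.067 × 1.0407 ≈ 52.105 mcg/mL.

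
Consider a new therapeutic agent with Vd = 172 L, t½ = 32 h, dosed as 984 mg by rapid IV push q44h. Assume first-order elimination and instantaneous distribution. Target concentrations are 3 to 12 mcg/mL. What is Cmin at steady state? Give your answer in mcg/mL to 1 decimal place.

3.6 mcg/mL

k = ln2/t½ = ln2/32 ≈ 0.021661 h⁻¹; fraction remaining f = e^(−kτ) = e^(−0.021661×44) ≈ 0.3856.
Single-dose peak C₀ = D/Vd = 984/172 ≈ 5.721 mcg/mL.
Steady-state trough Cmin,ss = C₀·f/(1−f) ≈ 5.721 × 0.3856/0.6144 ≈ 3.591 mcg/mL.
Trough 3.6 mcg/mL vs MEC 3 mcg/mL: adequate.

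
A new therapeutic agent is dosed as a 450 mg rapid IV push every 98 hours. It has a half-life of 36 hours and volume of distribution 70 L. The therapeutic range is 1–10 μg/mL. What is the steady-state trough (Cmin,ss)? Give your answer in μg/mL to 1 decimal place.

1.1 μg/mL

k = ln2/t½ = ln2/36 ≈ 0.019254 h⁻¹; fraction remaining f = e^(−kτ) = e^(−0.019254×98) ≈ 0.1515.
Accumulation ratio R = 1/(1 − f) ≈ 1/0.8485 ≈ 1.1786.
Single-dose peak C₀ = D/Vd = 450/70 ≈ 6.429 μg/mL.
Steady-state peak Cmax,ss = C₀·R ≈ 6.429 × 1.1786 ≈ 7.577 μg/mL.
One interval later, Cmin,ss = Cmax,ss·e^(−kτ) ≈ 7.577 × 0.1515 ≈ 1.148 μg/mL.
Trough 1.1 μg/mL vs MEC 1 μg/mL: adequate.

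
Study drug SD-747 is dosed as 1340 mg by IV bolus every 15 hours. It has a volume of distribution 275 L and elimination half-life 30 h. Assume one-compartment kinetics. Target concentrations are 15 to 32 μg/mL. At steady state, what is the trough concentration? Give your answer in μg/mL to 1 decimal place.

Over one 15-h interval, 15/30 ≈ 0.5 half-lives elapse, leaving f ≈ 0.7071 of each dose.
Accumulation ratio R = 1/(1 − f) ≈ 1/0.2929 ≈ 3.4141.
Each bolus raises the concentration by D/Vd = 1340/275 ≈ 4.873 μg/mL.
Steady-state peak Cmax,ss = C₀·R ≈ 4.873 × 3.4141 ≈ 16.637 μg/mL.
Steady-state trough Cmin,ss = Cmax,ss·f ≈ 16.637 × 0.7071 ≈ 11.764 μg/mL.
Trough 11.8 μg/mL vs MEC 15 μg/mL: subtherapeutic.

11.8 μg/mL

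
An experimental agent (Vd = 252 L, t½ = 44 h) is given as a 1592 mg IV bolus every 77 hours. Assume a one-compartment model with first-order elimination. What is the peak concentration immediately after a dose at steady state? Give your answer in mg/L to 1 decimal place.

k = ln2/t½ = ln2/44 ≈ 0.015753 h⁻¹; fraction remaining f = e^(−kτ) = e^(−0.015753×77) ≈ 0.2973.
At steady state, accumulation factor R = 1/(1 − e^(−kτ)) ≈ 1.4231.
Single-dose peak C₀ = D/Vd = 1592/252 ≈ 6.317 mg/L.
Steady-state peak Cmax,ss = C₀·R ≈ 6.317 × 1.4231 ≈ 8.990 mg/L.

9.0 mg/L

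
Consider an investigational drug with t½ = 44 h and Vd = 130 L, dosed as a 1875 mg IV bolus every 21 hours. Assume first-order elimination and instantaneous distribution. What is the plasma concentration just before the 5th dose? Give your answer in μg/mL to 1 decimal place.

27.0 μg/mL

f = (1/2)^(τ/t½) = (1/2)^(21/44) ≈ 0.7183.
C₀ = D/Vd = 1875/130 ≈ 14.423 μg/mL.
Before the 5th dose, 4 doses have been given. Superposition: Cmin = C₀·(f + f² + … + f^4).
≈ 14.423 × (0.7183 + 0.5160 + 0.3706 + 0.2662) ≈ 14.423 × 1.8711 ≈ 26.987 μg/mL.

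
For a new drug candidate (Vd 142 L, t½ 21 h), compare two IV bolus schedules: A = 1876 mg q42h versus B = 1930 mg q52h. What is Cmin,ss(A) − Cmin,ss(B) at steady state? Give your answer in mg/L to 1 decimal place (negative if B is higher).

1.4 mg/L

Regimen A: f = (1/2)^(42/21) ≈ 0.2500; Cmin,ss = (1876/142)·f/(1−f) ≈ 4.404 mg/L.
Regimen B: f = (1/2)^(52/21) ≈ 0.1797; Cmin,ss = (1930/142)·f/(1−f) ≈ 2.977 mg/L.
Difference ≈ 4.404 − 2.977 ≈ 1.427 mg/L.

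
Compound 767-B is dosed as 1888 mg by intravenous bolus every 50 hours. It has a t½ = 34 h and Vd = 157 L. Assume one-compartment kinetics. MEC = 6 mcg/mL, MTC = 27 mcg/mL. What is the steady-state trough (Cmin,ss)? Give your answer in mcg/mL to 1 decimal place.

6.8 mcg/mL

k = ln2/t½ = ln2/34 ≈ 0.020387 h⁻¹; fraction remaining f = e^(−kτ) = e^(−0.020387×50) ≈ 0.3608.
At steady state, accumulation factor R = 1/(1 − e^(−kτ)) ≈ 1.5645.
Single-dose peak C₀ = D/Vd = 1888/157 ≈ 12.025 mcg/mL.
Cmax,ss = C₀/(1 − f) ≈ 12.025/0.6392 ≈ 18.813 mcg/mL.
One interval later, Cmin,ss = Cmax,ss·e^(−kτ) ≈ 18.813 × 0.3608 ≈ 6.788 mcg/mL.
Trough 6.8 mcg/mL vs MEC 6 mcg/mL: adequate.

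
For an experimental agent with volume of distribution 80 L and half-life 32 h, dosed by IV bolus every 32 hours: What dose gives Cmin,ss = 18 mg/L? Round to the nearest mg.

1440 mg

τ/t½ = 32/32 ≈ 1, so f = (1/2)^(32/32) ≈ 0.500000.
Cmin,ss = (D/Vd)·f/(1−f), so D = Cmin,ss·Vd·(1−f)/f.
D = 18 × 80 × (1−f)/f ≈ 18 × 80 × 1.00000 ≈ 1440.00 mg.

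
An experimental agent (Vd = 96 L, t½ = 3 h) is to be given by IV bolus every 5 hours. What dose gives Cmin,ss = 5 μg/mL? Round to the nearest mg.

τ/t½ = 5/3 ≈ 1.6667, so f = (1/2)^(5/3) ≈ 0.314980.
Cmin,ss = (D/Vd)·f/(1−f), so D = Cmin,ss·Vd·(1−f)/f.
D = 5 × 96 × (1−f)/f ≈ 5 × 96 × 2.17480 ≈ 1043.90 mg.

1044 mg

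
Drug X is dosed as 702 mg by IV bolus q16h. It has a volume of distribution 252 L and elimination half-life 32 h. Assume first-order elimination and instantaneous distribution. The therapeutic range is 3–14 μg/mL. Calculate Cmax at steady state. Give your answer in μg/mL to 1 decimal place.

9.5 μg/mL

k = ln2/t½ = ln2/32 ≈ 0.021661 h⁻¹; fraction remaining f = e^(−kτ) = e^(−0.021661×16) ≈ 0.7071.
Accumulation ratio R = 1/(1 − f) ≈ 1/0.2929 ≈ 3.4141.
Single-dose peak C₀ = D/Vd = 702/252 ≈ 2.786 μg/mL.
Steady-state peak Cmax,ss = C₀·R ≈ 2.786 × 3.4141 ≈ 9.512 μg/mL.
Peak 9.5 μg/mL vs MTC 14 μg/mL: below toxic threshold.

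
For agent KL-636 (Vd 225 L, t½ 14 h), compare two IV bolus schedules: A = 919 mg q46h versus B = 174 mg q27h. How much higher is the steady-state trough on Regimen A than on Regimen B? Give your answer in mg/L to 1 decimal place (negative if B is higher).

Regimen A: f = (1/2)^(46/14) ≈ 0.1025; Cmin,ss = (919/225)·f/(1−f) ≈ 0.466 mg/L.
Regimen B: f = (1/2)^(27/14) ≈ 0.2627; Cmin,ss = (174/225)·f/(1−f) ≈ 0.276 mg/L.
Difference ≈ 0.466 − 0.276 ≈ 0.190 mg/L.

0.2 mg/L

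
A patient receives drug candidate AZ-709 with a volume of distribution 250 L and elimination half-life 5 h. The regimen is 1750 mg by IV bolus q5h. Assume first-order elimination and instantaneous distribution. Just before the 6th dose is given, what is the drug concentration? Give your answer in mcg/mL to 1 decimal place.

f = (1/2)^(τ/t½) = (1/2)^(5/5) ≈ 0.5000.
C₀ = D/Vd = 1750/250 ≈ 7.000 mcg/mL.
Before the 6th dose, 5 doses have been given. Superposition: Cmin = C₀·(f + f² + … + f^5).
≈ 7.000 × (0.5000 + 0.2500 + 0.1250 + 0.0625 + 0.0313) ≈ 7.000 × 0.9688 ≈ 6.782 mcg/mL.

6.8 mcg/mL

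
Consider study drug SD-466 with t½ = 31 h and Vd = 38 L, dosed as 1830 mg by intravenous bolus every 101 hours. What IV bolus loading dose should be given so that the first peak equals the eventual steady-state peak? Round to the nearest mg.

2044 mg

f = (1/2)^(101/31) ≈ 0.104526; accumulation ratio R = 1/(1−f) ≈ 1.11673.
Loading dose to hit Cmax,ss on first dose: D_load = D_maint·R ≈ 1830 × 1.11673 ≈ 2043.62 mg.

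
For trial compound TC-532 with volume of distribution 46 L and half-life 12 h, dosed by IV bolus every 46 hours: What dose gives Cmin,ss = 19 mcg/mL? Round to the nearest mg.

τ/t½ = 46/12 ≈ 3.8333, so f = (1/2)^(46/12) ≈ 0.070154.
Cmin,ss = (D/Vd)·f/(1−f), so D = Cmin,ss·Vd·(1−f)/f.
D = 19 × 46 × (1−f)/f ≈ 19 × 46 × 13.25435 ≈ 11584.30 mg.

11584 mg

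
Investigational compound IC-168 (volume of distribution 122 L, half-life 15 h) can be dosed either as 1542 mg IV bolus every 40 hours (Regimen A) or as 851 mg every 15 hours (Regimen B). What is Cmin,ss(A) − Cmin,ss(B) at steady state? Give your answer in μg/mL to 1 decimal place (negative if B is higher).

Regimen A: f = (1/2)^(40/15) ≈ 0.1575; Cmin,ss = (1542/122)·f/(1−f) ≈ 2.363 μg/mL.
Regimen B: f = (1/2)^(15/15) ≈ 0.5000; Cmin,ss = (851/122)·f/(1−f) ≈ 6.975 μg/mL.
Difference ≈ 2.363 − 6.975 ≈ -4.612 μg/mL.

-4.6 μg/mL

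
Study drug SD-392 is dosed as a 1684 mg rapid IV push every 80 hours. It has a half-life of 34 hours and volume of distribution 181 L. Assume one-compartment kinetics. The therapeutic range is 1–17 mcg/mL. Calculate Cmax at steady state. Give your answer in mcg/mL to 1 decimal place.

11.6 mcg/mL

τ/t½ = 80/34 ≈ 2.3529, so fraction remaining f = (1/2)^(80/34) ≈ 0.1957.
Accumulation ratio R = 1/(1 − f) ≈ 1/0.8043 ≈ 1.2433.
Single-dose peak C₀ = D/Vd = 1684/181 ≈ 9.304 mcg/mL.
Steady-state peak Cmax,ss = C₀·R ≈ 9.304 × 1.2433 ≈ 11.568 mcg/mL.
Peak 11.6 mcg/mL vs MTC 17 mcg/mL: below toxic threshold.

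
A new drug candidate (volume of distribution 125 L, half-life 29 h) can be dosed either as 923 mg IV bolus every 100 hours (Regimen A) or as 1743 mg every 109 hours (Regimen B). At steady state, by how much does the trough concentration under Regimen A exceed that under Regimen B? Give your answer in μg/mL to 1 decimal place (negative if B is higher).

Regimen A: f = (1/2)^(100/29) ≈ 0.0916; Cmin,ss = (923/125)·f/(1−f) ≈ 0.745 μg/mL.
Regimen B: f = (1/2)^(109/29) ≈ 0.0739; Cmin,ss = (1743/125)·f/(1−f) ≈ 1.113 μg/mL.
Difference ≈ 0.745 − 1.113 ≈ -0.368 μg/mL.

-0.4 μg/mL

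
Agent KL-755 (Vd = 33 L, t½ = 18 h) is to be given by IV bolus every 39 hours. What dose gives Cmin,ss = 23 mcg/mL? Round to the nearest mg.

τ/t½ = 39/18 ≈ 2.1667, so f = (1/2)^(39/18) ≈ 0.222725.
Cmin,ss = (D/Vd)·f/(1−f), so D = Cmin,ss·Vd·(1−f)/f.
D = 23 × 33 × (1−f)/f ≈ 23 × 33 × 3.48984 ≈ 2648.79 mg.

2649 mg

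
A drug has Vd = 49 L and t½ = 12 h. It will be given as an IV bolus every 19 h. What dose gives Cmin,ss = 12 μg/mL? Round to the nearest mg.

1174 mg

τ/t½ = 19/12 ≈ 1.5833, so f = (1/2)^(19/12) ≈ 0.333710.
Cmin,ss = (D/Vd)·f/(1−f), so D = Cmin,ss·Vd·(1−f)/f.
D = 12 × 49 × (1−f)/f ≈ 12 × 49 × 1.99661 ≈ 1174.01 mg.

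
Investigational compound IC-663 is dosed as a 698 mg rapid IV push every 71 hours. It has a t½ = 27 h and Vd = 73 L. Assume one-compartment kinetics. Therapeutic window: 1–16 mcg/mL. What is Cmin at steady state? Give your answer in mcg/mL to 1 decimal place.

τ/t½ = 71/27 ≈ 2.6296, so fraction remaining f = (1/2)^(71/27) ≈ 0.1616.
At steady state, accumulation factor R = 1/(1 − e^(−kτ)) ≈ 1.1927.
Single-dose peak C₀ = D/Vd = 698/73 ≈ 9.562 mcg/mL.
Cmax,ss = C₀/(1 − f) ≈ 9.562/0.8384 ≈ 11.405 mcg/mL.
Steady-state trough Cmin,ss = Cmax,ss·f ≈ 11.405 × 0.1616 ≈ 1.843 mcg/mL.
Trough 1.8 mcg/mL vs MEC 1 mcg/mL: adequate.

1.8 mcg/mL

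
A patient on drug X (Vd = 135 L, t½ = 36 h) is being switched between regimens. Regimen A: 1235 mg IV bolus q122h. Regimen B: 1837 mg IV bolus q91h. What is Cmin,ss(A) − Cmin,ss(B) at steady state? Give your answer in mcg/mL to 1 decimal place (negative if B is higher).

-1.9 mcg/mL

Regimen A: f = (1/2)^(122/36) ≈ 0.0955; Cmin,ss = (1235/135)·f/(1−f) ≈ 0.966 mcg/mL.
Regimen B: f = (1/2)^(91/36) ≈ 0.1734; Cmin,ss = (1837/135)·f/(1−f) ≈ 2.854 mcg/mL.
Difference ≈ 0.966 − 2.854 ≈ -1.888 mcg/mL.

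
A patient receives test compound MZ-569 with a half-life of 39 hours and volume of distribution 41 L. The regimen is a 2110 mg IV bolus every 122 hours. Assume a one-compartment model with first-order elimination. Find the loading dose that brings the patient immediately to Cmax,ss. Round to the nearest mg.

2382 mg

f = (1/2)^(122/39) ≈ 0.114371; accumulation ratio R = 1/(1−f) ≈ 1.12914.
Loading dose to hit Cmax,ss on first dose: D_load = D_maint·R ≈ 2110 × 1.12914 ≈ 2382.49 mg.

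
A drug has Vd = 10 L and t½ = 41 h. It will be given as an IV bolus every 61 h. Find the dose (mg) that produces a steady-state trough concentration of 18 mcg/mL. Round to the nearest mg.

325 mg

τ/t½ = 61/41 ≈ 1.4878, so f = (1/2)^(61/41) ≈ 0.356555.
Cmin,ss = (D/Vd)·f/(1−f), so D = Cmin,ss·Vd·(1−f)/f.
D = 18 × 10 × (1−f)/f ≈ 18 × 10 × 1.80462 ≈ 324.83 mg.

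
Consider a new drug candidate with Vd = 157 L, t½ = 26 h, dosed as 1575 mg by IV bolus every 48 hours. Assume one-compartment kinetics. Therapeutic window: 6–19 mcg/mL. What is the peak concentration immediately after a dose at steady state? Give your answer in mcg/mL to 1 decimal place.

13.9 mcg/mL

k = ln2/t½ = ln2/26 ≈ 0.026660 h⁻¹; fraction remaining f = e^(−kτ) = e^(−0.026660×48) ≈ 0.2781.
At steady state, accumulation factor R = 1/(1 − e^(−kτ)) ≈ 1.3852.
Single-dose peak C₀ = D/Vd = 1575/157 ≈ 10.032 mcg/mL.
Steady-state peak Cmax,ss = C₀·R ≈ 10.032 × 1.3852 ≈ 13.896 mcg/mL.
Peak 13.9 mcg/mL vs MTC 19 mcg/mL: below toxic threshold.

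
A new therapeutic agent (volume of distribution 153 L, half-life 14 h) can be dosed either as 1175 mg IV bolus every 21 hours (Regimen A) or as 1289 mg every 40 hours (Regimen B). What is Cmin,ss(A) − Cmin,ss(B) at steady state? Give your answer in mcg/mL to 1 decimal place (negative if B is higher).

Regimen A: f = (1/2)^(21/14) ≈ 0.3536; Cmin,ss = (1175/153)·f/(1−f) ≈ 4.201 mcg/mL.
Regimen B: f = (1/2)^(40/14) ≈ 0.1380; Cmin,ss = (1289/153)·f/(1−f) ≈ 1.349 mcg/mL.
Difference ≈ 4.201 − 1.349 ≈ 2.852 mcg/mL.

2.9 mcg/mL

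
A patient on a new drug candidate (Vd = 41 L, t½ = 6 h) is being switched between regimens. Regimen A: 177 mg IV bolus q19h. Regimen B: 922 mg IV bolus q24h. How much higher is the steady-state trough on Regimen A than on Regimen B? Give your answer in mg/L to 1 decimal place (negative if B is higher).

-1.0 mg/L

Regimen A: f = (1/2)^(19/6) ≈ 0.1114; Cmin,ss = (177/41)·f/(1−f) ≈ 0.541 mg/L.
Regimen B: f = (1/2)^(24/6) ≈ 0.0625; Cmin,ss = (922/41)·f/(1−f) ≈ 1.499 mg/L.
Difference ≈ 0.541 − 1.499 ≈ -0.958 mg/L.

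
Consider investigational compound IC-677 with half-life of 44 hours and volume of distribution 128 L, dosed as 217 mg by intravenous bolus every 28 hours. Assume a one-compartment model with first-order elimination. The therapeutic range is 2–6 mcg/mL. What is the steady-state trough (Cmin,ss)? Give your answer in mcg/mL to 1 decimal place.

Over one 28-h interval, 28/44 ≈ 0.63636 half-lives elapse, leaving f ≈ 0.6433 of each dose.
Accumulation ratio R = 1/(1 − f) ≈ 1/0.3567 ≈ 2.8035.
Each bolus raises the concentration by D/Vd = 217/128 ≈ 1.695 mcg/mL.
Steady-state peak Cmax,ss = C₀·R ≈ 1.695 × 2.8035 ≈ 4.752 mcg/mL.
Steady-state trough Cmin,ss = Cmax,ss·f ≈ 4.752 × 0.6433 ≈ 3.057 mcg/mL.
Trough 3.1 mcg/mL vs MEC 2 mcg/mL: adequate.

3.1 mcg/mL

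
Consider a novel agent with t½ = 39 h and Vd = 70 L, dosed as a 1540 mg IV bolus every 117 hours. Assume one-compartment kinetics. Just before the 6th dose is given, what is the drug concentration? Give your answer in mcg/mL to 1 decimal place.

f = (1/2)^(τ/t½) = (1/2)^(117/39) ≈ 0.1250.
C₀ = D/Vd = 1540/70 ≈ 22.000 mcg/mL.
Before the 6th dose, 5 doses have been given. Superposition: Cmin = C₀·(f + f² + … + f^5).
≈ 22.000 × (0.1250 + 0.0156 + 0.0020 + 0.0002 + 0.0000) ≈ 22.000 × 0.1428 ≈ 3.142 mcg/mL.

3.1 mcg/mL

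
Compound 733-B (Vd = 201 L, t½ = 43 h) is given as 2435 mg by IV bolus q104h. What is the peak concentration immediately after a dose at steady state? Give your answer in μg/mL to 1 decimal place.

Over one 104-h interval, 104/43 ≈ 2.4186 half-lives elapse, leaving f ≈ 0.1870 of each dose.
At steady state, accumulation factor R = 1/(1 − e^(−kτ)) ≈ 1.2300.
Each bolus raises the concentration by D/Vd = 2435/201 ≈ 12.114 μg/mL.
Steady-state peak Cmax,ss = C₀·R ≈ 12.114 × 1.2300 ≈ 14.900 μg/mL.

14.9 μg/mL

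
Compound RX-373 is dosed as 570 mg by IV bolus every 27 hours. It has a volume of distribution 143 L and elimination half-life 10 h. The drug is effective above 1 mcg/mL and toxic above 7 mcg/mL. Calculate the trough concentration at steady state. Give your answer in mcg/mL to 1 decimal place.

0.7 mcg/mL

τ/t½ = 27/10 ≈ 2.7, so fraction remaining f = (1/2)^(27/10) ≈ 0.1539.
Each bolus raises the concentration by D/Vd = 570/143 ≈ 3.986 mcg/mL.
Steady-state trough Cmin,ss = C₀·f/(1−f) ≈ 3.986 × 0.1539/0.8461 ≈ 0.725 mcg/mL.
Trough 0.7 mcg/mL vs MEC 1 mcg/mL: subtherapeutic.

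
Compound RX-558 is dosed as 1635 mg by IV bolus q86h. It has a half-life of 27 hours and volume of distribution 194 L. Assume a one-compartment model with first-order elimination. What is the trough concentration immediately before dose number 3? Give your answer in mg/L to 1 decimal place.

1.0 mg/L

f = (1/2)^(τ/t½) = (1/2)^(86/27) ≈ 0.1099.
C₀ = D/Vd = 1635/194 ≈ 8.428 mg/L.
Before the 3rd dose, 2 doses have been given. Superposition: Cmin = C₀·(f + f²).
≈ 8.428 × (0.1099 + 0.0121) ≈ 8.428 × 0.1220 ≈ 1.028 mg/L.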